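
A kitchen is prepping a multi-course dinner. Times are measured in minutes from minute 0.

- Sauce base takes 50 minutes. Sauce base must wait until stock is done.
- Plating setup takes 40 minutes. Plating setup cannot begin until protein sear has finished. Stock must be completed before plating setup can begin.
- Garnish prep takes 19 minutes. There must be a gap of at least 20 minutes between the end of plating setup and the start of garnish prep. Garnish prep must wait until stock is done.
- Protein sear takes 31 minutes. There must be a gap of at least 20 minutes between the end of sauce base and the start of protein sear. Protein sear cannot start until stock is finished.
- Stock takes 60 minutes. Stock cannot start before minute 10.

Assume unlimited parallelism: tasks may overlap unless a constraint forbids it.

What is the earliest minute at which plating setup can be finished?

Stock cannot begin until its own release at minute 10. It runs from minute 10 to 10 + 60 = minute 70.
Sauce base waits on stock (finishes minute 70), so it starts at minute 70 and finishes at 70 + 50 = minute 120.
For protein sear: sauce base (finishes minute 120, plus 20-minute gap → minute 140); stock (finishes minute 70). Taking the maximum gives a start of minute 140, and it finishes at 140 + 31 = minute 171.
Plating setup needs all of protein sear (finishes minute 171); stock (finishes minute 70). That puts its earliest start at minute 171; it finishes at 171 + 40 = minute 211.

211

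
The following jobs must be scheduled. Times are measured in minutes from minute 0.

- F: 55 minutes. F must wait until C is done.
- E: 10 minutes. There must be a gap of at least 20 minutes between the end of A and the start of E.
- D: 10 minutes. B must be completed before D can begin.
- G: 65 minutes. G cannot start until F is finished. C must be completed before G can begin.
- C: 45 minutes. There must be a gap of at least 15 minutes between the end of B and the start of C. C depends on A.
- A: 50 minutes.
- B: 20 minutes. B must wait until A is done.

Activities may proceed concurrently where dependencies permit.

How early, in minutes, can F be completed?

Nothing blocks A, so it runs from minute 0 to minute 50.
B cannot begin until A (finishes minute 50). It runs from minute 50 to 50 + 20 = minute 70.
C has to wait for B (finishes minute 70, plus 15-minute gap → minute 85); A (finishes minute 50). The latest of these is minute 85, so C runs minute 85 to 85 + 45 = minute 130.
F waits on C (finishes minute 130), so it starts at minute 130 and finishes at 130 + 55 = minute 185.

185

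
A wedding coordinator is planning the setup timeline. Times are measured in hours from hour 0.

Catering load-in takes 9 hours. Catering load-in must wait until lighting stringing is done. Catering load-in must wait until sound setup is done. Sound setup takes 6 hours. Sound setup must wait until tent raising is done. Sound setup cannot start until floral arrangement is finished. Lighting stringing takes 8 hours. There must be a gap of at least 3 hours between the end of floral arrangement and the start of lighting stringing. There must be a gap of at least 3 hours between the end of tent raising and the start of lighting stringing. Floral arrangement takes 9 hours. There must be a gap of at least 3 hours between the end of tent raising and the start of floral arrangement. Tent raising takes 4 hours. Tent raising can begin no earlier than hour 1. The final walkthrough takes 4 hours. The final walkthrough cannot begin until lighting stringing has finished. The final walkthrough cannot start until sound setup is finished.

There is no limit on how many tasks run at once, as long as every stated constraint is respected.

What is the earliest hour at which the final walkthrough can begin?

Tent raising waits on its own release at hour 1, so it starts at hour 1 and finishes at 1 + 4 = hour 5.
After tent raising (finishes hour 5, plus 3-hour gap → hour 8), floral arrangement can start at hour 8 and finishes at hour 17.
Sound setup has to wait for tent raising (finishes hour 5); floral arrangement (finishes hour 17). The latest of these is hour 17, so sound setup runs hour 17 to 17 + 6 = hour 23.
Lighting stringing needs all of floral arrangement (finishes hour 17, plus 3-hour gap → hour 20); tent raising (finishes hour 5, plus 3-hour gap → hour 8). That puts its earliest start at hour 20; it finishes at 20 + 8 = hour 28.
The final walkthrough waits on lighting stringing (finishes hour 28); sound setup (finishes hour 23). The latest of these is hour 28, which is the earliest the final walkthrough can start.

28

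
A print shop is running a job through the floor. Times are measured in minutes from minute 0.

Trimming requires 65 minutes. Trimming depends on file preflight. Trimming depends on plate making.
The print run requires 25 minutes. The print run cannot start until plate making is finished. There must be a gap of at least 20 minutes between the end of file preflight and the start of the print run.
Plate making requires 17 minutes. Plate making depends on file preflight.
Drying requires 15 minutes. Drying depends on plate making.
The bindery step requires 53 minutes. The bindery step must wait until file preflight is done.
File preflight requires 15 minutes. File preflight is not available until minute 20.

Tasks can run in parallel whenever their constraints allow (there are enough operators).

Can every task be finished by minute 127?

Yes

After its own release at minute 20, file preflight can start at minute 20 and finishes at minute 35.
The bindery step waits on file preflight (finishes minute 35), so it starts at minute 35 and finishes at 35 + 53 = minute 88.
Plate making waits on file preflight (finishes minute 35), so it starts at minute 35 and finishes at 35 + 17 = minute 52.
Trimming has to wait for file preflight (finishes minute 35); plate making (finishes minute 52). The latest of these is minute 52, so trimming runs minute 52 to 52 + 65 = minute 117.
Drying cannot begin until plate making (finishes minute 52). It runs from minute 52 to 52 + 15 = minute 67.
For the print run: plate making (finishes minute 52); file preflight (finishes minute 35, plus 20-minute gap → minute 55). Taking the maximum gives a start of minute 55, and it finishes at 55 + 25 = minute 80.
Every task is finished by minute 117, which is no later than the deadline of 127, so the schedule is feasible.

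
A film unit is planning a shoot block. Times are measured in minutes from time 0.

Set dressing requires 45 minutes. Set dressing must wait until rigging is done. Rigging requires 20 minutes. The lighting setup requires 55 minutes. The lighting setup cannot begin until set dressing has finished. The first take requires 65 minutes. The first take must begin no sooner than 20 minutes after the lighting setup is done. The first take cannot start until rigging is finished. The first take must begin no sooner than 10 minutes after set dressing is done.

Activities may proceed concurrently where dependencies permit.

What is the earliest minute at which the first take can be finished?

205

Rigging has no prerequisites, so it starts at minute 0 and finishes at minute 20.
Set dressing waits on rigging (finishes minute 20), so it starts at minute 20 and finishes at 20 + 45 = minute 65.
After set dressing (finishes minute 65), the lighting setup can start at minute 65 and finishes at minute 120.
The first take has to wait for the lighting setup (finishes minute 120, plus 20-minute gap → minute 140); rigging (finishes minute 20); set dressing (finishes minute 65, plus 10-minute gap → minute 75). The latest of these is minute 140, so the first take runs minute 140 to 140 + 65 = minute 205.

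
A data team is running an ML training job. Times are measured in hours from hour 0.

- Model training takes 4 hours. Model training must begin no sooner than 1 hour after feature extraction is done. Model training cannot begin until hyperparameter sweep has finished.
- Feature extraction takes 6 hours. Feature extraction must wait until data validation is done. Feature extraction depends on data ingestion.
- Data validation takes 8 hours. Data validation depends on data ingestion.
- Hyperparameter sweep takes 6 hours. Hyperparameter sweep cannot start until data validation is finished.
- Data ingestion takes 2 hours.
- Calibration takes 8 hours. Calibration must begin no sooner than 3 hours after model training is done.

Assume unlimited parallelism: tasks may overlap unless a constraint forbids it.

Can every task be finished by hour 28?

No

Data ingestion can start immediately at hour 0; it finishes at hour 2.
After data ingestion (finishes hour 2), data validation can start at hour 2 and finishes at hour 10.
After data validation (finishes hour 10), hyperparameter sweep can start at hour 10 and finishes at hour 16.
Feature extraction cannot start until data validation (finishes hour 10); data ingestion (finishes hour 2). The controlling bound is hour 10, so feature extraction finishes at 10 + 6 = hour 16.
For model training: feature extraction (finishes hour 16, plus 1-hour gap → hour 17); hyperparameter sweep (finishes hour 16). Taking the maximum gives a start of hour 17, and it finishes at 17 + 4 = hour 21.
Calibration waits on model training (finishes hour 21, plus 3-hour gap → hour 24), so it starts at hour 24 and finishes at 24 + 8 = hour 32.
The earliest everything can be done is hour 32, which is after the deadline of 28, so it is not possible.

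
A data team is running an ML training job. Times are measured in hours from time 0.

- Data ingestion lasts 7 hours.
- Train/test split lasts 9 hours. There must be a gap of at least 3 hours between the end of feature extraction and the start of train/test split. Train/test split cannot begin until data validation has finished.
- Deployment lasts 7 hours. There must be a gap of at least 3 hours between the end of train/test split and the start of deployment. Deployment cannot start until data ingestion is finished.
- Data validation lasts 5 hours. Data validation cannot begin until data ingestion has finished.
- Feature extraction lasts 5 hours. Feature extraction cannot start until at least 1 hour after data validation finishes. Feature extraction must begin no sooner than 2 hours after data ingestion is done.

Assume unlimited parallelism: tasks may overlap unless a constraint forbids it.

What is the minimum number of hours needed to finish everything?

40

Data ingestion has no prerequisites, so it starts at hour 0 and finishes at hour 7.
Data validation waits on data ingestion (finishes hour 7), so it starts at hour 7 and finishes at 7 + 5 = hour 12.
Feature extraction has to wait for data validation (finishes hour 12, plus 1-hour gap → hour 13); data ingestion (finishes hour 7, plus 2-hour gap → hour 9). The latest of these is hour 13, so feature extraction runs hour 13 to 13 + 5 = hour 18.
For train/test split: feature extraction (finishes hour 18, plus 3-hour gap → hour 21); data validation (finishes hour 12). Taking the maximum gives a start of hour 21, and it finishes at 21 + 9 = hour 30.
Deployment has to wait for train/test split (finishes hour 30, plus 3-hour gap → hour 33); data ingestion (finishes hour 7). The latest of these is hour 33, so deployment runs hour 33 to 33 + 7 = hour 40.
All tasks are finished once the last one completes. Finish times: Data ingestion at 7, Data validation at 12, Feature extraction at 18, Train/test split at 30, Deployment at 40. The latest is hour 40.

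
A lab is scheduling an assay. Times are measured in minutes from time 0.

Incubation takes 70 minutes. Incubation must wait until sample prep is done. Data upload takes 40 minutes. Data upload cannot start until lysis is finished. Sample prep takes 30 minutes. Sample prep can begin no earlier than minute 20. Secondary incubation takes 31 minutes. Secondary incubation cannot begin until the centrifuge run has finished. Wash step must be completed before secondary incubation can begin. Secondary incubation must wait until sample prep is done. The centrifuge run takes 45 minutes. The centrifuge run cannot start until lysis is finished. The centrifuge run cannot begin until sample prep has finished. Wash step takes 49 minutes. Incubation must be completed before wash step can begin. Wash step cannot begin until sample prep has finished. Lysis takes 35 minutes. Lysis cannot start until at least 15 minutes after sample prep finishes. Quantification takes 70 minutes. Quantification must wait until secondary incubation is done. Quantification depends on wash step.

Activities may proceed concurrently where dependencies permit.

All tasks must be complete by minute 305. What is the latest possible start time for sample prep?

Quantification has no dependents, so it just needs to finish by minute 305. Starting by 305 − 70 = minute 235 achieves that.
Secondary incubation feeds into quantification (must start by minute 235); so secondary incubation must finish by minute 235 and therefore start by minute 204.
The centrifuge run has to be done before secondary incubation (must start by minute 204). That means finishing by minute 204, i.e. starting by 204 − 45 = minute 159.
Data upload has no dependents, so it just needs to finish by minute 305. Starting by 305 − 40 = minute 265 achieves that.
Lysis must finish in time for the centrifuge run (must start by minute 159); data upload (must start by minute 265). The tightest is minute 159, so lysis must start by 159 − 35 = minute 124.
Wash step must finish in time for secondary incubation (must start by minute 204); quantification (must start by minute 235). The tightest is minute 204, so wash step must start by 204 − 49 = minute 155.
Since wash step (must start by minute 155) depends on it, incubation must finish by minute 155. Backing off its 70-minute duration gives a latest start of minute 85.
Sample prep feeds lysis (must start by minute 124, minus 15-minute gap → minute 109); incubation (must start by minute 85); the centrifuge run (must start by minute 159); wash step (must start by minute 155); secondary incubation (must start by minute 204). Taking the minimum, sample prep must finish by minute 85 and start by 85 − 30 = minute 55.

55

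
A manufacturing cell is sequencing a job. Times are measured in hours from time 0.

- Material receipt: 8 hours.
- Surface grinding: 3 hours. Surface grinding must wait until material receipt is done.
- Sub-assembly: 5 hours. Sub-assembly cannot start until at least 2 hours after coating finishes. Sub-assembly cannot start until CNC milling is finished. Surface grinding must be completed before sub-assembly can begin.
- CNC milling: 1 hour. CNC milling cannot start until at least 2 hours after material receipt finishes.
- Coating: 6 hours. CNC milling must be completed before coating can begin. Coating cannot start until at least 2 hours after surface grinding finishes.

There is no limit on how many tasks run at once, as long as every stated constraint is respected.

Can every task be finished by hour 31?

Yes

Material receipt has no prerequisites, so it starts at hour 0 and finishes at hour 8.
Surface grinding waits on material receipt (finishes hour 8), so it starts at hour 8 and finishes at 8 + 3 = hour 11.
CNC milling cannot begin until material receipt (finishes hour 8, plus 2-hour gap → hour 10). It runs from hour 10 to 10 + 1 = hour 11.
For coating: CNC milling (finishes hour 11); surface grinding (finishes hour 11, plus 2-hour gap → hour 13). Taking the maximum gives a start of hour 13, and it finishes at 13 + 6 = hour 19.
Sub-assembly cannot start until coating (finishes hour 19, plus 2-hour gap → hour 21); CNC milling (finishes hour 11); surface grinding (finishes hour 11). The controlling bound is hour 21, so sub-assembly finishes at 21 + 5 = hour 26.
Every task is finished by hour 26, which is no later than the deadline of 31, so the schedule is feasible.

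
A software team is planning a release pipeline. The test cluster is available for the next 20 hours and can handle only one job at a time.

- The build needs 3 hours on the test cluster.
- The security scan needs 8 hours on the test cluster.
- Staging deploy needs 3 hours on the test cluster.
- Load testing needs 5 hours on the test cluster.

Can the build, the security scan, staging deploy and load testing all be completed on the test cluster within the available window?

Running back to back, the jobs need 3 + 8 + 3 + 5 = 19 hours on the test cluster.
Since 19 ≤ 20, they fit within the window.

Yes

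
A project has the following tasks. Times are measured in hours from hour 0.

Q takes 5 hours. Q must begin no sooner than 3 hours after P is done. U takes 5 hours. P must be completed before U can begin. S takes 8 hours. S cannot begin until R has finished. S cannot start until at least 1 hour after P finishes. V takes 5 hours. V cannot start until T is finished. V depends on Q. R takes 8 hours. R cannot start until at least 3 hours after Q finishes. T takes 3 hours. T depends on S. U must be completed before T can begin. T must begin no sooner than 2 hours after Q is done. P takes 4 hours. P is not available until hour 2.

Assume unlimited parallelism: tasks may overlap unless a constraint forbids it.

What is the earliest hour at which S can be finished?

33

After its own release at hour 2, P can start at hour 2 and finishes at hour 6.
Q waits on P (finishes hour 6, plus 3-hour gap → hour 9), so it starts at hour 9 and finishes at 9 + 5 = hour 14.
After Q (finishes hour 14, plus 3-hour gap → hour 17), R can start at hour 17 and finishes at hour 25.
S needs all of R (finishes hour 25); P (finishes hour 6, plus 1-hour gap → hour 7). That puts its earliest start at hour 25; it finishes at 25 + 8 = hour 33.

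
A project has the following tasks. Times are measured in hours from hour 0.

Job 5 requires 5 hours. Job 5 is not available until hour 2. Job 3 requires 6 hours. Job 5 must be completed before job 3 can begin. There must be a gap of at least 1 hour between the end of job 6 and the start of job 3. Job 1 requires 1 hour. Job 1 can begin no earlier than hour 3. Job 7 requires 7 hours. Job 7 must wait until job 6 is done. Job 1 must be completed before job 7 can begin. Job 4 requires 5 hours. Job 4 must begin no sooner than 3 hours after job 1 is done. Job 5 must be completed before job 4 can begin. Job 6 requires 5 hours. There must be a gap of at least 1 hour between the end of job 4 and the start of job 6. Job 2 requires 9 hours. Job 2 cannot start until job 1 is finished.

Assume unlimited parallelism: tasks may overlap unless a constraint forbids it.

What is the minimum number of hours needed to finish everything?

After its own release at hour 2, job 5 can start at hour 2 and finishes at hour 7.
Job 1 cannot begin until its own release at hour 3. It runs from hour 3 to 3 + 1 = hour 4.
For job 4: job 1 (finishes hour 4, plus 3-hour gap → hour 7); job 5 (finishes hour 7). Taking the maximum gives a start of hour 7, and it finishes at 7 + 5 = hour 12.
After job 4 (finishes hour 12, plus 1-hour gap → hour 13), job 6 can start at hour 13 and finishes at hour 18.
For job 7: job 6 (finishes hour 18); job 1 (finishes hour 4). Taking the maximum gives a start of hour 18, and it finishes at 18 + 7 = hour 25.
Job 3 cannot start until job 5 (finishes hour 7); job 6 (finishes hour 18, plus 1-hour gap → hour 19). The controlling bound is hour 19, so job 3 finishes at 19 + 6 = hour 25.
After job 1 (finishes hour 4), job 2 can start at hour 4 and finishes at hour 13.
All tasks are finished once the last one completes. Finish times: Job 1 at 4, Job 2 at 13, Job 3 at 25, Job 4 at 12, Job 5 at 7, Job 6 at 18, Job 7 at 25. The latest is hour 25.

25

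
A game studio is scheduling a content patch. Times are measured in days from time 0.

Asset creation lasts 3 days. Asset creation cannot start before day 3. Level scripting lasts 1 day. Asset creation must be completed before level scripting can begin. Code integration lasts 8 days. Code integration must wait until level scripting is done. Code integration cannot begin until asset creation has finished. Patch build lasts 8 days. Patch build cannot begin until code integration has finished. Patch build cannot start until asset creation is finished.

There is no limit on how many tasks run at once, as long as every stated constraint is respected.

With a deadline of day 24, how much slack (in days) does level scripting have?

1

After its own release at day 3, asset creation can start at day 3 and finishes at day 6.
Level scripting waits on asset creation (finishes day 6), so it starts at day 6 and finishes at 6 + 1 = day 7.

Working backward from the deadline:
Nothing follows patch build; the deadline of day 24 is its only limit. It must start by 24 − 8 = day 16.
Code integration has to be done before patch build (must start by day 16). That means finishing by day 16, i.e. starting by 16 − 8 = day 8.
Since code integration (must start by day 8) depends on it, level scripting must finish by day 8. Backing off its 1-day duration gives a latest start of day 7.
So level scripting can start as early as day 6 and as late as day 7, giving 7 − 6 = 1 day of slack.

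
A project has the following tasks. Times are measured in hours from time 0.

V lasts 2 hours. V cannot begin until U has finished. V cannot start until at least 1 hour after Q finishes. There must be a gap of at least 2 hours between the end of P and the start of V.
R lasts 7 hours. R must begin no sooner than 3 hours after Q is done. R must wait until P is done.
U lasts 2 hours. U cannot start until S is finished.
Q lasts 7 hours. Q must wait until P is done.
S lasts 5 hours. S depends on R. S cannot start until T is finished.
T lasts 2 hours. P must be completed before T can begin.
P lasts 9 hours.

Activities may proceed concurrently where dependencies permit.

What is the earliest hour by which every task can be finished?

P can start immediately at hour 0; it finishes at hour 9.
T waits on P (finishes hour 9), so it starts at hour 9 and finishes at 9 + 2 = hour 11.
Q cannot begin until P (finishes hour 9). It runs from hour 9 to 9 + 7 = hour 16.
R has to wait for Q (finishes hour 16, plus 3-hour gap → hour 19); P (finishes hour 9). The latest of these is hour 19, so R runs hour 19 to 19 + 7 = hour 26.
S has to wait for R (finishes hour 26); T (finishes hour 11). The latest of these is hour 26, so S runs hour 26 to 26 + 5 = hour 31.
U waits on S (finishes hour 31), so it starts at hour 31 and finishes at 31 + 2 = hour 33.
V needs all of U (finishes hour 33); Q (finishes hour 16, plus 1-hour gap → hour 17); P (finishes hour 9, plus 2-hour gap → hour 11). That puts its earliest start at hour 33; it finishes at 33 + 2 = hour 35.
All tasks are finished once the last one completes. Finish times: P at 9, Q at 16, R at 26, S at 31, T at 11, U at 33, V at 35. The latest is hour 35.

35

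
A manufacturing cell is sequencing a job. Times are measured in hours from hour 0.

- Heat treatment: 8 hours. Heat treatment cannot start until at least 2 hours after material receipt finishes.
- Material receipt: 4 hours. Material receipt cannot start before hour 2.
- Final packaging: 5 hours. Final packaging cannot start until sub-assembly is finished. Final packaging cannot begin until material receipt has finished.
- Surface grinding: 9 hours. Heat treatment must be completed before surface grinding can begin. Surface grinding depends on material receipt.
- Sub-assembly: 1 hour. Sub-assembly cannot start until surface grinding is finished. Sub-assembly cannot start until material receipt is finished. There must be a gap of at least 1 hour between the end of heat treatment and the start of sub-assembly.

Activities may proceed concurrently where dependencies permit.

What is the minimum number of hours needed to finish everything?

31

After its own release at hour 2, material receipt can start at hour 2 and finishes at hour 6.
Heat treatment cannot begin until material receipt (finishes hour 6, plus 2-hour gap → hour 8). It runs from hour 8 to 8 + 8 = hour 16.
For surface grinding: heat treatment (finishes hour 16); material receipt (finishes hour 6). Taking the maximum gives a start of hour 16, and it finishes at 16 + 9 = hour 25.
Sub-assembly needs all of surface grinding (finishes hour 25); material receipt (finishes hour 6); heat treatment (finishes hour 16, plus 1-hour gap → hour 17). That puts its earliest start at hour 25; it finishes at 25 + 1 = hour 26.
For final packaging: sub-assembly (finishes hour 26); material receipt (finishes hour 6). Taking the maximum gives a start of hour 26, and it finishes at 26 + 5 = hour 31.
All tasks are finished once the last one completes. Finish times: Material receipt at 6, Heat treatment at 16, Surface grinding at 25, Sub-assembly at 26, Final packaging at 31. The latest is hour 31.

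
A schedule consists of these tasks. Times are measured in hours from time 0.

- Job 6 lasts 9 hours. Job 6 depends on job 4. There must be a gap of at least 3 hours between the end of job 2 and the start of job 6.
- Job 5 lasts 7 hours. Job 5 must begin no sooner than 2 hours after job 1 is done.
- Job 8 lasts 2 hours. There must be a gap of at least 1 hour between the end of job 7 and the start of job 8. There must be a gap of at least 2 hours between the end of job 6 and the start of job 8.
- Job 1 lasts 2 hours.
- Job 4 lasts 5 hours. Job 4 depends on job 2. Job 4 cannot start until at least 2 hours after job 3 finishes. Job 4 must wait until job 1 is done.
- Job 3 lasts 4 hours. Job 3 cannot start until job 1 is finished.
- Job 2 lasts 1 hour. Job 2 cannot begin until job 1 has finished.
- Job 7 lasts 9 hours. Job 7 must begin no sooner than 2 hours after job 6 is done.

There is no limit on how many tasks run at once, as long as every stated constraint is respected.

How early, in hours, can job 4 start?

Job 1 has no prerequisites, so it starts at hour 0 and finishes at hour 2.
Job 3 cannot begin until job 1 (finishes hour 2). It runs from hour 2 to 2 + 4 = hour 6.
After job 1 (finishes hour 2), job 2 can start at hour 2 and finishes at hour 3.
Job 4 waits on job 2 (finishes hour 3); job 3 (finishes hour 6, plus 2-hour gap → hour 8); job 1 (finishes hour 2). The latest of these is hour 8, which is the earliest job 4 can start.

8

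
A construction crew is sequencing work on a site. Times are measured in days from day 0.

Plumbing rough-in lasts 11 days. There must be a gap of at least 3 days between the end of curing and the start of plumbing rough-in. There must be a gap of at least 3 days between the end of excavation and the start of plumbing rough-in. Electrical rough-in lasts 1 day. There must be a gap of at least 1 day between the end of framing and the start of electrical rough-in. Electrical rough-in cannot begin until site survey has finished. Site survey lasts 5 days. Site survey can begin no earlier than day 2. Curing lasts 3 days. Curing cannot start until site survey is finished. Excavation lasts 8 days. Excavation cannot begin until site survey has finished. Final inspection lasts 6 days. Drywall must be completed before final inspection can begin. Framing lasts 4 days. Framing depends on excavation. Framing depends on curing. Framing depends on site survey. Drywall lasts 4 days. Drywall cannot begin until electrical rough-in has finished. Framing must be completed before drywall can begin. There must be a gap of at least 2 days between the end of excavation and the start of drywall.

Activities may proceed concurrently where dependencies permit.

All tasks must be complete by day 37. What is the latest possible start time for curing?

18

Nothing follows final inspection; the deadline of day 37 is its only limit. It must start by 37 − 6 = day 31.
Drywall feeds into final inspection (must start by day 31); so drywall must finish by day 31 and therefore start by day 27.
Electrical rough-in must finish before drywall (must start by day 27). With a 1-day duration, electrical rough-in must start by 27 − 1 = day 26.
Framing has several dependents: electrical rough-in (must start by day 26, minus 1-day gap → day 25); drywall (must start by day 27). The earliest of those limits is day 25, so framing must start by 25 − 4 = day 21.
Plumbing rough-in must finish by day 37; it takes 11 days, so it must start by 37 − 11 = day 26.
For curing: framing (must start by day 21); plumbing rough-in (must start by day 26, minus 3-day gap → day 23). The most restrictive is day 21; with a 3-day duration, curing must start by day 18.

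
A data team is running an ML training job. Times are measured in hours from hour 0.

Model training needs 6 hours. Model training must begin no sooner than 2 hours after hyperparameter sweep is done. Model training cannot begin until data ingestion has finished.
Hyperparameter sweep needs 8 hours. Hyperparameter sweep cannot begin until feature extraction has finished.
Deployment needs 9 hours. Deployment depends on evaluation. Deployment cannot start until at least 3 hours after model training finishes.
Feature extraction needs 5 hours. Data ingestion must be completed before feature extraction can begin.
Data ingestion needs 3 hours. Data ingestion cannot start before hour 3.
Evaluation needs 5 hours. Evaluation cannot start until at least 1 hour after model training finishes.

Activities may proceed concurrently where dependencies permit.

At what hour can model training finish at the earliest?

27

Data ingestion cannot begin until its own release at hour 3. It runs from hour 3 to 3 + 3 = hour 6.
Feature extraction cannot begin until data ingestion (finishes hour 6). It runs from hour 6 to 6 + 5 = hour 11.
Hyperparameter sweep cannot begin until feature extraction (finishes hour 11). It runs from hour 11 to 11 + 8 = hour 19.
Model training has to wait for hyperparameter sweep (finishes hour 19, plus 2-hour gap → hour 21); data ingestion (finishes hour 6). The latest of these is hour 21, so model training runs hour 21 to 21 + 6 = hour 27.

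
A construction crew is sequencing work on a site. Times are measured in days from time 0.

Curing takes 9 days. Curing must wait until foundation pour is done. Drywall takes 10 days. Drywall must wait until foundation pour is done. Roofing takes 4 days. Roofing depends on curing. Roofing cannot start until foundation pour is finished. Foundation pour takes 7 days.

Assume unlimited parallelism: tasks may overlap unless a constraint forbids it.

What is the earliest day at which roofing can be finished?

Foundation pour has no prerequisites, so it starts at day 0 and finishes at day 7.
Curing cannot begin until foundation pour (finishes day 7). It runs from day 7 to 7 + 9 = day 16.
Roofing has to wait for curing (finishes day 16); foundation pour (finishes day 7). The latest of these is day 16, so roofing runs day 16 to 16 + 4 = day 20.

20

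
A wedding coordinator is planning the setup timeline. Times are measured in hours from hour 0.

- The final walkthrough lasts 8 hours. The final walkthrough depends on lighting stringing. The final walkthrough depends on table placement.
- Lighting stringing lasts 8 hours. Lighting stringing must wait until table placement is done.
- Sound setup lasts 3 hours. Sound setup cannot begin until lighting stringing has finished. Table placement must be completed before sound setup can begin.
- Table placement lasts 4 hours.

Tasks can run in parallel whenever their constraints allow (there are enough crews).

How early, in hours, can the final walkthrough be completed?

20

Nothing blocks table placement, so it runs from hour 0 to hour 4.
After table placement (finishes hour 4), lighting stringing can start at hour 4 and finishes at hour 12.
The final walkthrough needs all of lighting stringing (finishes hour 12); table placement (finishes hour 4). That puts its earliest start at hour 12; it finishes at 12 + 8 = hour 20.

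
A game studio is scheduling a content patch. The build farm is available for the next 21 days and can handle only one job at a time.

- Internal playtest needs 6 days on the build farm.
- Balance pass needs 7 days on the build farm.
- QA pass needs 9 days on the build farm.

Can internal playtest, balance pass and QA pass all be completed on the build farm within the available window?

No

Running back to back, the jobs need 6 + 7 + 9 = 22 days on the build farm.
Since 22 > 21, they cannot all fit.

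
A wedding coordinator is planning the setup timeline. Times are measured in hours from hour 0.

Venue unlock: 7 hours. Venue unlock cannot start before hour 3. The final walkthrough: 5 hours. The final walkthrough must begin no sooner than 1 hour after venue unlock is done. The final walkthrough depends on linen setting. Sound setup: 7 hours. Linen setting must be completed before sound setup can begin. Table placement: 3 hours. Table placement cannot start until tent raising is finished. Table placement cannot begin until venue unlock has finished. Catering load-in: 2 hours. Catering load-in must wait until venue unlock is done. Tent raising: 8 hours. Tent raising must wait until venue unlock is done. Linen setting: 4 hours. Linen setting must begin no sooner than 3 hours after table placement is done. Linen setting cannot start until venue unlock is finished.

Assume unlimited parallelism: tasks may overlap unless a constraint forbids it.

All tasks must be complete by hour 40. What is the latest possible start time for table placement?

Sound setup must finish by hour 40; it takes 7 hours, so it must start by 40 − 7 = hour 33.
Nothing follows the final walkthrough; the deadline of hour 40 is its only limit. It must start by 40 − 5 = hour 35.
For linen setting: sound setup (must start by hour 33); the final walkthrough (must start by hour 35). The most restrictive is hour 33; with a 4-hour duration, linen setting must start by hour 29.
Table placement has to be done before linen setting (must start by hour 29, minus 3-hour gap → hour 26). That means finishing by hour 26, i.e. starting by 26 − 3 = hour 23.

23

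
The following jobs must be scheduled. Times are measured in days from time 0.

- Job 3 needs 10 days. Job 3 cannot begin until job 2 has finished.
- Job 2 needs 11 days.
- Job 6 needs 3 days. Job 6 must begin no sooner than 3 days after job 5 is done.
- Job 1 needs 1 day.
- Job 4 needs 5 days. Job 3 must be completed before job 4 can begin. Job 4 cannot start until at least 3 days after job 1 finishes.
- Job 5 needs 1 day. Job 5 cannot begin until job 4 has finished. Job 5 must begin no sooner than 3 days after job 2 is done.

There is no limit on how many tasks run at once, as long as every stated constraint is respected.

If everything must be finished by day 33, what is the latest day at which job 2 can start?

0

Job 6 must finish by day 33; it takes 3 days, so it must start by 33 − 3 = day 30.
Job 5 has to be done before job 6 (must start by day 30, minus 3-day gap → day 27). That means finishing by day 27, i.e. starting by 27 − 1 = day 26.
Since job 5 (must start by day 26) depends on it, job 4 must finish by day 26. Backing off its 5-day duration gives a latest start of day 21.
Job 3 must finish before job 4 (must start by day 21). With a 10-day duration, job 3 must start by 21 − 10 = day 11.
Job 2 has several dependents: job 3 (must start by day 11); job 5 (must start by day 26, minus 3-day gap → day 23). The earliest of those limits is day 11, so job 2 must start by 11 − 11 = day 0.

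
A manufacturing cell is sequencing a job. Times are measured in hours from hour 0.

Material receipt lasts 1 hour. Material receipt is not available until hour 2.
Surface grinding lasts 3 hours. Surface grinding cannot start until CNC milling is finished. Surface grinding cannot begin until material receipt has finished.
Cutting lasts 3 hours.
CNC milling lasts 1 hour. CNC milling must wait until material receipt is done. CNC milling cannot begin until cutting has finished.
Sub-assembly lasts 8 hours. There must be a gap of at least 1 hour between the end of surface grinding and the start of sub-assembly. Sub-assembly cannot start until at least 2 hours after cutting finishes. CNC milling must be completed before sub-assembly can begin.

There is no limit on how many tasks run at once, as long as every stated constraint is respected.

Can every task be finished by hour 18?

Yes

Cutting can start immediately at hour 0; it finishes at hour 3.
After its own release at hour 2, material receipt can start at hour 2 and finishes at hour 3.
CNC milling has to wait for material receipt (finishes hour 3); cutting (finishes hour 3). The latest of these is hour 3, so CNC milling runs hour 3 to 3 + 1 = hour 4.
Surface grinding has to wait for CNC milling (finishes hour 4); material receipt (finishes hour 3). The latest of these is hour 4, so surface grinding runs hour 4 to 4 + 3 = hour 7.
Sub-assembly cannot start until surface grinding (finishes hour 7, plus 1-hour gap → hour 8); cutting (finishes hour 3, plus 2-hour gap → hour 5); CNC milling (finishes hour 4). The controlling bound is hour 8, so sub-assembly finishes at 8 + 8 = hour 16.
Every task is finished by hour 16, which is no later than the deadline of 18, so the schedule is feasible.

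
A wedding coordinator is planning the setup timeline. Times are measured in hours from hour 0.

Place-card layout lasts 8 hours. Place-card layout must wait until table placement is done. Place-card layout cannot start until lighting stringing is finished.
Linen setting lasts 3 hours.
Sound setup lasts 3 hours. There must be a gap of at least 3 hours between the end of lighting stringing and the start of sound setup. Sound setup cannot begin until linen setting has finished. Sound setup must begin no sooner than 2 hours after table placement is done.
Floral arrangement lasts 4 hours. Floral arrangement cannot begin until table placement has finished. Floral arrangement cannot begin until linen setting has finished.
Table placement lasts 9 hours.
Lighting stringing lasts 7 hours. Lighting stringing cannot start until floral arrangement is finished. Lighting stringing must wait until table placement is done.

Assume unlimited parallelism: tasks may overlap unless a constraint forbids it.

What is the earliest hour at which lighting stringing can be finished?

Linen setting has no prerequisites, so it starts at hour 0 and finishes at hour 3.
Table placement can start immediately at hour 0; it finishes at hour 9.
Floral arrangement has to wait for table placement (finishes hour 9); linen setting (finishes hour 3). The latest of these is hour 9, so floral arrangement runs hour 9 to 9 + 4 = hour 13.
Lighting stringing cannot start until floral arrangement (finishes hour 13); table placement (finishes hour 9). The controlling bound is hour 13, so lighting stringing finishes at 13 + 7 = hour 20.

20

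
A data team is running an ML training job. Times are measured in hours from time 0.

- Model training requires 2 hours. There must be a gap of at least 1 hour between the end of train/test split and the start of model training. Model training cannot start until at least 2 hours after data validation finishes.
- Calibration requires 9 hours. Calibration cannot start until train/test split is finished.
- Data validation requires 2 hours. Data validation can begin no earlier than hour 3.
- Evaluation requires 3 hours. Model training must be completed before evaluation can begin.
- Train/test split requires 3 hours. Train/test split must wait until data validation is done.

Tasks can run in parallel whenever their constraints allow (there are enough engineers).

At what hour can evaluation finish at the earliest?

14

Data validation waits on its own release at hour 3, so it starts at hour 3 and finishes at 3 + 2 = hour 5.
Train/test split cannot begin until data validation (finishes hour 5). It runs from hour 5 to 5 + 3 = hour 8.
For model training: train/test split (finishes hour 8, plus 1-hour gap → hour 9); data validation (finishes hour 5, plus 2-hour gap → hour 7). Taking the maximum gives a start of hour 9, and it finishes at 9 + 2 = hour 11.
Evaluation cannot begin until model training (finishes hour 11). It runs from hour 11 to 11 + 3 = hour 14.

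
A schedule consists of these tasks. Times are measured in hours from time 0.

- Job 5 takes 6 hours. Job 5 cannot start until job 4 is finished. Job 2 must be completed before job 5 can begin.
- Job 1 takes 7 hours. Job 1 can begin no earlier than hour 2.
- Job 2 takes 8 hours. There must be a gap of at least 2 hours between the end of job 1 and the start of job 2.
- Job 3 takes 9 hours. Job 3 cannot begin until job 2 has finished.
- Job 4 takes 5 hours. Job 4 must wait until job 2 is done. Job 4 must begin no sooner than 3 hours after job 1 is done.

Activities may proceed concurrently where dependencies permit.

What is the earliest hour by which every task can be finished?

30

After its own release at hour 2, job 1 can start at hour 2 and finishes at hour 9.
After job 1 (finishes hour 9, plus 2-hour gap → hour 11), job 2 can start at hour 11 and finishes at hour 19.
Job 4 cannot start until job 2 (finishes hour 19); job 1 (finishes hour 9, plus 3-hour gap → hour 12). The controlling bound is hour 19, so job 4 finishes at 19 + 5 = hour 24.
For job 5: job 4 (finishes hour 24); job 2 (finishes hour 19). Taking the maximum gives a start of hour 24, and it finishes at 24 + 6 = hour 30.
Job 3 waits on job 2 (finishes hour 19), so it starts at hour 19 and finishes at 19 + 9 = hour 28.
All tasks are finished once the last one completes. Finish times: Job 1 at 9, Job 2 at 19, Job 3 at 28, Job 4 at 24, Job 5 at 30. The latest is hour 30.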